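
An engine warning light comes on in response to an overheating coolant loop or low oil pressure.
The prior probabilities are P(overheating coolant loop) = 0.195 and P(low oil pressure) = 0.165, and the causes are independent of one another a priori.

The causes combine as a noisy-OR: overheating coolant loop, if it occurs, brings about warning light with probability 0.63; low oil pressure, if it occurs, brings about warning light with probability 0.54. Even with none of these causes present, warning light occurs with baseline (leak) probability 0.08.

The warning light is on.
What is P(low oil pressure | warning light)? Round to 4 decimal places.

P(low oil pressure | warning light) ≈ 0.3916

Under noisy-OR, P(warning light | causes) = 1 − (1−0.08)·∏(1−qᵢ) over the active causes.
P(warning light) = 0.08*0.805*0.835 + 0.5768*0.805*0.165 + 0.6596*0.195*0.835 + 0.843416*0.195*0.165 = 0.053774 + 0.076613 + 0.107399 + 0.027137 = 0.264923
Restricting to configurations with low oil pressure present: 0.076613 + 0.027137 = 0.103750.
Hence the posterior is 0.103750/0.264923 ≈ 0.3916.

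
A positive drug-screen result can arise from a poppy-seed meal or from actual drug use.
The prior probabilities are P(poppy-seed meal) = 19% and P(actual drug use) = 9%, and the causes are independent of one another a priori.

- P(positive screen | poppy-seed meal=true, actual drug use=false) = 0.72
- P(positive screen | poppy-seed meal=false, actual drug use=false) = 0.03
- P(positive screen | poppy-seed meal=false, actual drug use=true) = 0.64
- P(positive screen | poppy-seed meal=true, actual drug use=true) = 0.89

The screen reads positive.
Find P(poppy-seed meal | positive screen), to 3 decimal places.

Sum P(positive screen|·) weighted by the priors over the 4 (poppy-seed meal, actual drug use) configurations:
  P(positive screen) = 0.03*0.81*0.91 + 0.64*0.81*0.09 + 0.72*0.19*0.91 + 0.89*0.19*0.09
        = 0.022113 + 0.046656 + 0.124488 + 0.015219 = 0.208476
The terms with poppy-seed meal present sum to 0.139707, so
  P(poppy-seed meal | positive screen) = 0.139707 / 0.208476 ≈ 0.670

P(poppy-seed meal | positive screen) ≈ 0.670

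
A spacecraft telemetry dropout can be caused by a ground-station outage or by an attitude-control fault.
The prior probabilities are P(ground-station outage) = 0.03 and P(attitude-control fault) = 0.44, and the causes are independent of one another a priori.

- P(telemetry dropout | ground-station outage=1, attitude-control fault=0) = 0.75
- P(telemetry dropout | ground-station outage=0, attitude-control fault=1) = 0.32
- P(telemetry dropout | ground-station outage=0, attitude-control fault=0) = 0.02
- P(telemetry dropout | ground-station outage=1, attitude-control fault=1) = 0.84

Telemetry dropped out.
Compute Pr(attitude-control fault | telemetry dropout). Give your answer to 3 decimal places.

Pr(attitude-control fault | telemetry dropout) ≈ 0.863

Weight on attitude-control fault=true, given the evidence: 0.136576 + 0.011088 = 0.147664
The normalizing constant is 0.02×0.97×0.56 + 0.32×0.97×0.44 + 0.75×0.03×0.56 + 0.84×0.03×0.44 = 0.171128
P(attitude-control fault | telemetry dropout) = 0.147664/0.171128 ≈ 0.863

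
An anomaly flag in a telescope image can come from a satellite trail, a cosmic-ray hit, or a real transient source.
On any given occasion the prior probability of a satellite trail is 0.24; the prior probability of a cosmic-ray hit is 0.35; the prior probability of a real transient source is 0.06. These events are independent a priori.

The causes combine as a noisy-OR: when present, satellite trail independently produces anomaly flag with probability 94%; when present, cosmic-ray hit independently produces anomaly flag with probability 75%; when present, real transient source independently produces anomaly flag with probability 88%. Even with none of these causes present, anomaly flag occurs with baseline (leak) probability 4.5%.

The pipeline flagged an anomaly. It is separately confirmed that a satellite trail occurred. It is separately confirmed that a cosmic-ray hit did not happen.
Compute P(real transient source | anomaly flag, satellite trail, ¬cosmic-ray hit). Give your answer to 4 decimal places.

Under noisy-OR, P(anomaly flag | causes) = 1 − (1−0.045)·∏(1−qᵢ) over the active causes.
Weight on real transient source=true, given the evidence: 0.993124·0.06 = 0.059587
Denominator P(anomaly flag | satellite trail, ¬cosmic-ray hit): 0.9427·0.94 + 0.993124·0.06 = 0.945725
P(real transient source | anomaly flag, satellite trail, ¬cosmic-ray hit) = 0.059587/0.945725 ≈ 0.0630

P(real transient source | anomaly flag, satellite trail, ¬cosmic-ray hit) ≈ 0.0630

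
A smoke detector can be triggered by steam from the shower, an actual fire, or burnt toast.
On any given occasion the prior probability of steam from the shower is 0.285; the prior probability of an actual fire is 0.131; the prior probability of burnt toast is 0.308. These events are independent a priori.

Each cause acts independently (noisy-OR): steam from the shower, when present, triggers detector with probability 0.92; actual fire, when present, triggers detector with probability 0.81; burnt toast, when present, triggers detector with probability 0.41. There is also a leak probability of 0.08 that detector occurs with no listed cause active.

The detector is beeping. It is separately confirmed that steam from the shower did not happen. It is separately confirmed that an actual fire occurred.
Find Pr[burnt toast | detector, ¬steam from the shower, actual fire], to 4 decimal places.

Pr[burnt toast | detector, ¬steam from the shower, actual fire] ≈ 0.3260

Under noisy-OR, P(detector | causes) = 1 − (1−0.08)·∏(1−qᵢ) over the active causes.
Weight on burnt toast=true, given the evidence: 0.896868·0.308 = 0.276235
Normalizer over all consistent configurations: 0.8252·0.692 + 0.896868·0.308 = 0.847273
P(burnt toast | detector, ¬steam from the shower, actual fire) = 0.276235/0.847273 ≈ 0.3260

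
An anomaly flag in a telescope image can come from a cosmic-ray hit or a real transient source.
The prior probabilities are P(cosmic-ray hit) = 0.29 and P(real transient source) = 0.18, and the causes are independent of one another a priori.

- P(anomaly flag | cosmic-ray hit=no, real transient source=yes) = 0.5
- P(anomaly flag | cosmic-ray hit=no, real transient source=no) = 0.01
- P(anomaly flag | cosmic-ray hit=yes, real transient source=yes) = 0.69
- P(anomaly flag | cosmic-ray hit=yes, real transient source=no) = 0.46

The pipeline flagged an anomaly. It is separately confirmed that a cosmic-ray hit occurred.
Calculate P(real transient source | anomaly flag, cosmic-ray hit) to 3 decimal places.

Enumerate both values of real transient source and weight by the priors:
  P(anomaly flag | cosmic-ray hit) = 0.46×0.82 + 0.69×0.18
        = 0.377200 + 0.124200 = 0.501400
The terms with real transient source present sum to 0.124200, so
  P(real transient source | anomaly flag, cosmic-ray hit) = 0.124200 / 0.501400 ≈ 0.248

P(real transient source | anomaly flag, cosmic-ray hit) ≈ 0.248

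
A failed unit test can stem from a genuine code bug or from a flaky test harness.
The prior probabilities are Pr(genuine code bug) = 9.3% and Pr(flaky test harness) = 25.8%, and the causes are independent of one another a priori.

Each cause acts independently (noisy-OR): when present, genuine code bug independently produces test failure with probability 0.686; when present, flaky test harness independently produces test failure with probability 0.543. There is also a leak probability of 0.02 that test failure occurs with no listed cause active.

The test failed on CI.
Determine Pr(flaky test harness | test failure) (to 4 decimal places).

Pr(flaky test harness | test failure) ≈ 0.7099

Under noisy-OR, P(test failure | causes) = 1 − (1−0.02)·∏(1−qᵢ) over the active causes.
P(test failure) = 0.02·0.907·0.742 + 0.55214·0.907·0.258 + 0.69228·0.093·0.742 + 0.859372·0.093·0.258 = 0.013460 + 0.129204 + 0.047771 + 0.020620 = 0.211055
Restricting to configurations with flaky test harness present: 0.129204 + 0.020620 = 0.149824.
Hence the posterior is 0.149824/0.211055 ≈ 0.7099.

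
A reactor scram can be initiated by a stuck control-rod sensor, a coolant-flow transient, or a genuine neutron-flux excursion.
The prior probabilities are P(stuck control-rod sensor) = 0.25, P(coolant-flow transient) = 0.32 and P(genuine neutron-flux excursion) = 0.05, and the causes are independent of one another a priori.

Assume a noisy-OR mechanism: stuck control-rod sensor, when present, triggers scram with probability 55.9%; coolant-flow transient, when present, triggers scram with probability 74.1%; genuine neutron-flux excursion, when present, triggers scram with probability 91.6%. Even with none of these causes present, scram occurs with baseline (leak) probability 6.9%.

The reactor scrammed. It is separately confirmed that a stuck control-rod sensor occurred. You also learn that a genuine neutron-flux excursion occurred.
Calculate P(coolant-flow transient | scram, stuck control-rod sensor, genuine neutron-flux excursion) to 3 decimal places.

P(coolant-flow transient | scram, stuck control-rod sensor, genuine neutron-flux excursion) ≈ 0.326

Under noisy-OR, P(scram | causes) = 1 − (1−0.069)·∏(1−qᵢ) over the active causes.
P(scram | stuck control-rod sensor, genuine neutron-flux excursion) = 0.965512×0.68 + 0.991068×0.32 = 0.656548 + 0.317142 = 0.973690
Of this, 0.317142 comes from 0.991068×0.32 (the coolant-flow transient=true cases).
Hence the posterior is 0.317142/0.973690 ≈ 0.326.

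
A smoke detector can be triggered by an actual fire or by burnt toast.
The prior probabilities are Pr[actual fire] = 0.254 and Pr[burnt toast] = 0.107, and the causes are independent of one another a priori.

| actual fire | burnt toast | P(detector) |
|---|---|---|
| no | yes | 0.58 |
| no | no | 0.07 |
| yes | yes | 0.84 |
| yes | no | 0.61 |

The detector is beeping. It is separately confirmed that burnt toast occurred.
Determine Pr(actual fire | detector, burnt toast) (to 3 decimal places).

Pr(actual fire | detector, burnt toast) ≈ 0.330

P(detector | burnt toast) = 0.58×0.746 + 0.84×0.254 = 0.432680 + 0.213360 = 0.646040
Restricting to configurations with actual fire present: 0.84×0.254 = 0.213360.
P(actual fire | detector, burnt toast) = 0.213360 / 0.646040 ≈ 0.330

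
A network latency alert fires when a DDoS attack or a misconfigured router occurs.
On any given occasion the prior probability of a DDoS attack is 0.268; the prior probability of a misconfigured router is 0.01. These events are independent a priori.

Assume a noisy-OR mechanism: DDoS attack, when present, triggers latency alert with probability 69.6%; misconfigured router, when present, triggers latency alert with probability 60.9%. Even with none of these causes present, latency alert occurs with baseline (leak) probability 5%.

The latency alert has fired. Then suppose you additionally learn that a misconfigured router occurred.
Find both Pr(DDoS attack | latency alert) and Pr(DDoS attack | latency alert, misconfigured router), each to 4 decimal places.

Pr(DDoS attack | latency alert) ≈ 0.8239; Pr(DDoS attack | latency alert, misconfigured router) ≈ 0.3407

Under noisy-OR, P(latency alert | causes) = 1 − (1−0.05)·∏(1−qᵢ) over the active causes.
Weight on DDoS attack=true, given the evidence: 0.188696 + 0.002377 = 0.191073
Normalizer over all consistent configurations: 0.05·0.732·0.99 + 0.62855·0.732·0.01 + 0.7112·0.268·0.99 + 0.887079·0.268·0.01 = 0.231908
Posterior = 0.191073 / 0.231908 ≈ 0.8239

With the extra evidence:
P(latency alert | misconfigured router) = 0.62855·0.732 + 0.887079·0.268 = 0.460099 + 0.237737 = 0.697836
Restricting to configurations with DDoS attack present: 0.887079·0.268 = 0.237737.
Hence the posterior is 0.237737/0.697836 ≈ 0.3407.
The drop from 0.8239 to 0.3407 is the explaining-away (discounting) effect.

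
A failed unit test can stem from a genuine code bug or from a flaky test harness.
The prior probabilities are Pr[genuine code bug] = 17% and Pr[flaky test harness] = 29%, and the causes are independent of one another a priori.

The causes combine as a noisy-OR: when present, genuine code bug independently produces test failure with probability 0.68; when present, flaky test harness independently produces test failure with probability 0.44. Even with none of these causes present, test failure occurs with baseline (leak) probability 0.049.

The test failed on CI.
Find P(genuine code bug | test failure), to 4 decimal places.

Under noisy-OR, P(test failure | causes) = 1 − (1−0.049)·∏(1−qᵢ) over the active causes.
Numerator (weight on configurations with genuine code bug): 0.083969 + 0.040898 = 0.124867
Normalizer over all consistent configurations: 0.049*0.83*0.71 + 0.46744*0.83*0.29 + 0.69568*0.17*0.71 + 0.829581*0.17*0.29 = 0.266256
Posterior = 0.124867 / 0.266256 ≈ 0.4690

P(genuine code bug | test failure) ≈ 0.4690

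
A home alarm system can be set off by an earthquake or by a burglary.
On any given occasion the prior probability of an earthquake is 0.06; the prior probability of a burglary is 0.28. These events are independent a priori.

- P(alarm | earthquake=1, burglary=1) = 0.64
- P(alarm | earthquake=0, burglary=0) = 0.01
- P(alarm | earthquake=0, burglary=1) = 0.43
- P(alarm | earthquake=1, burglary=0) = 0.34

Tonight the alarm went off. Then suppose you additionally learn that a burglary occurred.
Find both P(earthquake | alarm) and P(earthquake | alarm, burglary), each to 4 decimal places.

Enumerate the 4 (earthquake, burglary) configurations and weight by the priors:
  P(alarm) = 0.01*0.94*0.72 + 0.43*0.94*0.28 + 0.34*0.06*0.72 + 0.64*0.06*0.28
        = 0.006768 + 0.113176 + 0.014688 + 0.010752 = 0.145384
The terms with earthquake present sum to 0.025440, so
  P(earthquake | alarm) = 0.025440 / 0.145384 ≈ 0.1750

With the extra evidence:
Numerator (weight on configurations with earthquake): 0.64·0.06 = 0.038400
Normalizer over all consistent configurations: 0.43·0.94 + 0.64·0.06 = 0.442600
P(earthquake | alarm, burglary) = 0.038400/0.442600 ≈ 0.0868

P(earthquake | alarm) ≈ 0.1750; P(earthquake | alarm, burglary) ≈ 0.0868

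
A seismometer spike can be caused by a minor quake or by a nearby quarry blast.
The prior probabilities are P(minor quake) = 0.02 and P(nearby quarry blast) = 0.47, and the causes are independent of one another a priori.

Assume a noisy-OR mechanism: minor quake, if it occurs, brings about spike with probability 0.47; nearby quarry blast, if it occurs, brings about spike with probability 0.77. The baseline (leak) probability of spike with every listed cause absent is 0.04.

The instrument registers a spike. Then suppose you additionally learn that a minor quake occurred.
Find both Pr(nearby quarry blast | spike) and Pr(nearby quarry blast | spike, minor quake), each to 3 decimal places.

Under noisy-OR, P(spike | causes) = 1 − (1−0.04)·∏(1−qᵢ) over the active causes.
Enumerate the 4 (minor quake, nearby quarry blast) configurations and weight by the priors:
  P(spike) = 0.04·0.98·0.53 + 0.7792·0.98·0.47 + 0.4912·0.02·0.53 + 0.882976·0.02·0.47
        = 0.020776 + 0.358900 + 0.005207 + 0.008300 = 0.393183
Keeping only the nearby quarry blast-present terms gives 0.367200, so
  P(nearby quarry blast | spike) = 0.367200 / 0.393183 ≈ 0.934

Now also conditioning on minor quake=true:
Sum P(spike|·) weighted by the priors over both values of nearby quarry blast:
  P(spike | minor quake) = 0.4912×0.53 + 0.882976×0.47
        = 0.260336 + 0.414999 = 0.675335
Configurations with nearby quarry blast contribute 0.414999, so
  P(nearby quarry blast | spike, minor quake) = 0.414999 / 0.675335 ≈ 0.615
This is intercausal reasoning (explaining away): once minor quake accounts for the spike, nearby quarry blast becomes less likely.

Pr(nearby quarry blast | spike) ≈ 0.934; Pr(nearby quarry blast | spike, minor quake) ≈ 0.615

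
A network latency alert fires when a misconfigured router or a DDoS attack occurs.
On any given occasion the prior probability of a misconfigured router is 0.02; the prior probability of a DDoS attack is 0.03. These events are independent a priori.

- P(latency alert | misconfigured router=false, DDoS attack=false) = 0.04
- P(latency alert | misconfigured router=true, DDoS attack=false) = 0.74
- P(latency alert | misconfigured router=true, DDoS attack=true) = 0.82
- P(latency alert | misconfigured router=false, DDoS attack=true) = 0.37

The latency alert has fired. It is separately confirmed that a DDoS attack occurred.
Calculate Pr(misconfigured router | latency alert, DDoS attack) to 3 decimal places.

Pr(misconfigured router | latency alert, DDoS attack) ≈ 0.043

Sum P(latency alert|·) weighted by the priors over both values of misconfigured router:
  P(latency alert | DDoS attack) = 0.37*0.98 + 0.82*0.02
        = 0.362600 + 0.016400 = 0.379000
Keeping only the misconfigured router-present terms gives 0.016400, so
  P(misconfigured router | latency alert, DDoS attack) = 0.016400 / 0.379000 ≈ 0.043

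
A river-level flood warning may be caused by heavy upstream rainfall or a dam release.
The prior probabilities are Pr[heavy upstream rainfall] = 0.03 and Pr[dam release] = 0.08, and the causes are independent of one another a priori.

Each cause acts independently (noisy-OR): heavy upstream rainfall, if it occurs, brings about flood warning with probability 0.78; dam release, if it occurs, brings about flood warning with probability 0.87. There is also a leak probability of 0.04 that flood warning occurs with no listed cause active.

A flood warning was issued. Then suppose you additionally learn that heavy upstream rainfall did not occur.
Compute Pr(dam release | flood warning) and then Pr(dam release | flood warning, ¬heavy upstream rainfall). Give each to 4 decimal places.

Under noisy-OR, P(flood warning | causes) = 1 − (1−0.04)·∏(1−qᵢ) over the active causes.
P(flood warning) = 0.04*0.97*0.92 + 0.8752*0.97*0.08 + 0.7888*0.03*0.92 + 0.972544*0.03*0.08 = 0.035696 + 0.067916 + 0.021771 + 0.002334 = 0.127717
Of this, 0.070250 comes from 0.067916 + 0.002334 (the dam release=true cases).
So P(dam release | flood warning) = 0.070250/0.127717 ≈ 0.5500.

Now condition on the additional information:
Numerator (weight on configurations with dam release): 0.8752×0.08 = 0.070016
Denominator P(flood warning | ¬heavy upstream rainfall): 0.04×0.92 + 0.8752×0.08 = 0.106816
P(dam release | flood warning, ¬heavy upstream rainfall) = 0.070016/0.106816 ≈ 0.6555
Ruling out heavy upstream rainfall raises the posterior on dam release — the flip side of explaining away.

Pr(dam release | flood warning) ≈ 0.5500; Pr(dam release | flood warning, ¬heavy upstream rainfall) ≈ 0.6555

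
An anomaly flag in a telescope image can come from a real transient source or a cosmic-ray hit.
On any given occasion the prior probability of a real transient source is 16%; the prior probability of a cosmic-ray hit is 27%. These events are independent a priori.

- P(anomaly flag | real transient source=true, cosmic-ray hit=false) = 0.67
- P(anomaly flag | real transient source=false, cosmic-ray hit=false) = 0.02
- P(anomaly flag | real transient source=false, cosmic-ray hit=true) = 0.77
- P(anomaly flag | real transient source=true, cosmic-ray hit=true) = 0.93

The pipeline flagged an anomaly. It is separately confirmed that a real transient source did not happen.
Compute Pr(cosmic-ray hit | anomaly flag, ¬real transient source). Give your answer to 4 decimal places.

Pr(cosmic-ray hit | anomaly flag, ¬real transient source) ≈ 0.9344

For the numerator, keep only cosmic-ray hit=true terms: 0.77*0.27 = 0.207900
Denominator P(anomaly flag | ¬real transient source): 0.02*0.73 + 0.77*0.27 = 0.222500
Posterior = 0.207900 / 0.222500 ≈ 0.9344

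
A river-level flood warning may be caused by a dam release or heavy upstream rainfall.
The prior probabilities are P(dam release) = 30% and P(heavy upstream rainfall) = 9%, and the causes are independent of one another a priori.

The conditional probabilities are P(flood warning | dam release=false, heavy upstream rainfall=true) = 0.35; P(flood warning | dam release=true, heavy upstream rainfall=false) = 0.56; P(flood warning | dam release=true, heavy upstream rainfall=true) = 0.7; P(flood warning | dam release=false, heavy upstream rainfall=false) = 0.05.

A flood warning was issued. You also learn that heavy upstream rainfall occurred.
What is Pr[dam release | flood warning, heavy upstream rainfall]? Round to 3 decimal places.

P(flood warning | heavy upstream rainfall) = 0.35·0.7 + 0.7·0.3 = 0.245000 + 0.210000 = 0.455000
The dam release-present share is 0.7·0.3 = 0.210000.
So P(dam release | flood warning, heavy upstream rainfall) = 0.210000/0.455000 ≈ 0.462.

Pr[dam release | flood warning, heavy upstream rainfall] ≈ 0.462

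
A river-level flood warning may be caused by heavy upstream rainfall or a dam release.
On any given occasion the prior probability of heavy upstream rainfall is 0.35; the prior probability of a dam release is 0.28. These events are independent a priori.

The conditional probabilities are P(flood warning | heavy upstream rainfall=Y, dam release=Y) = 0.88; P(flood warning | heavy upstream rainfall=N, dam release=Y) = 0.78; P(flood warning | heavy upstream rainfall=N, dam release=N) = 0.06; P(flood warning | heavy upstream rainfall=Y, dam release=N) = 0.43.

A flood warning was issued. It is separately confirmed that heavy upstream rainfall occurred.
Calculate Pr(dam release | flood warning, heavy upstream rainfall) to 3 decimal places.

Weight on dam release=true, given the evidence: 0.88*0.28 = 0.246400
Denominator P(flood warning | heavy upstream rainfall): 0.43*0.72 + 0.88*0.28 = 0.556000
P(dam release | flood warning, heavy upstream rainfall) = 0.246400/0.556000 ≈ 0.443

Pr(dam release | flood warning, heavy upstream rainfall) ≈ 0.443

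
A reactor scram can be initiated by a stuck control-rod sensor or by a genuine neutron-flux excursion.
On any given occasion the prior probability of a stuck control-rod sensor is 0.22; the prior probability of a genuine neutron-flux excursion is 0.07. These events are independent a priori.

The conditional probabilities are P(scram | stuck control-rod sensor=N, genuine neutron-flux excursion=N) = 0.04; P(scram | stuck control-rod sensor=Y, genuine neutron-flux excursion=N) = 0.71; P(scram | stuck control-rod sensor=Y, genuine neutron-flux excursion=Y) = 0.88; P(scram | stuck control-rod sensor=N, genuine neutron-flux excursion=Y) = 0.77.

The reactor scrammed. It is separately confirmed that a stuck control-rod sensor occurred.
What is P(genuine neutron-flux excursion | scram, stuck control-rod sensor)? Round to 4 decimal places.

P(scram | stuck control-rod sensor) = 0.71×0.93 + 0.88×0.07 = 0.660300 + 0.061600 = 0.721900
Of this, 0.061600 comes from 0.88×0.07 (the genuine neutron-flux excursion=true cases).
Hence the posterior is 0.061600/0.721900 ≈ 0.0853.

P(genuine neutron-flux excursion | scram, stuck control-rod sensor) ≈ 0.0853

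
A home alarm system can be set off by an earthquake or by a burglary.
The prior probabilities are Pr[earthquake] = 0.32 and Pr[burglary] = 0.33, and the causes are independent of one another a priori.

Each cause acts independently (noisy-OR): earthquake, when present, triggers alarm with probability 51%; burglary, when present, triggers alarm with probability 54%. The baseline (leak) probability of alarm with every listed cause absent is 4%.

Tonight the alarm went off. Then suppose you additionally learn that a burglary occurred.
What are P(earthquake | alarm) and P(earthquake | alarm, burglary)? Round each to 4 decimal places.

Under noisy-OR, P(alarm | causes) = 1 − (1−0.04)·∏(1−qᵢ) over the active causes.
By total probability over the 4 (earthquake, burglary) configurations:
  P(alarm) = 0.04×0.68×0.67 + 0.5584×0.68×0.33 + 0.5296×0.32×0.67 + 0.783616×0.32×0.33
        = 0.018224 + 0.125305 + 0.113546 + 0.082750 = 0.339825
Keeping only the earthquake-present terms gives 0.196296, so
  P(earthquake | alarm) = 0.196296 / 0.339825 ≈ 0.5776

With the extra evidence:
Sum P(alarm|·) weighted by the priors over both values of earthquake:
  P(alarm | burglary) = 0.5584×0.68 + 0.783616×0.32
        = 0.379712 + 0.250757 = 0.630469
The terms with earthquake present sum to 0.250757, so
  P(earthquake | alarm, burglary) = 0.250757 / 0.630469 ≈ 0.3977

P(earthquake | alarm) ≈ 0.5776; P(earthquake | alarm, burglary) ≈ 0.3977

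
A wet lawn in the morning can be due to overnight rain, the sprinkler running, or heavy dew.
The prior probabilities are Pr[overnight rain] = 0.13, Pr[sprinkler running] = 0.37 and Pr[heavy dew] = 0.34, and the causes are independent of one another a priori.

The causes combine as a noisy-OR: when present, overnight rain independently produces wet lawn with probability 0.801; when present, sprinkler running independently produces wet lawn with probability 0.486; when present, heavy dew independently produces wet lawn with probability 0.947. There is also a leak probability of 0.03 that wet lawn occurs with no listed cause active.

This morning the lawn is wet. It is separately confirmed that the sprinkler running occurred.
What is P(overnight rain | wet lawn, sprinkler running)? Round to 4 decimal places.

Under noisy-OR, P(wet lawn | causes) = 1 − (1−0.03)·∏(1−qᵢ) over the active causes.
Enumerate the 4 (overnight rain, heavy dew) configurations and weight by the priors:
  P(wet lawn | sprinkler running) = 0.50142×0.87×0.66 + 0.973575×0.87×0.34 + 0.900783×0.13×0.66 + 0.994741×0.13×0.34
        = 0.287915 + 0.287983 + 0.077287 + 0.043968 = 0.697153
Keeping only the overnight rain-present terms gives 0.121255, so
  P(overnight rain | wet lawn, sprinkler running) = 0.121255 / 0.697153 ≈ 0.1739

P(overnight rain | wet lawn, sprinkler running) ≈ 0.1739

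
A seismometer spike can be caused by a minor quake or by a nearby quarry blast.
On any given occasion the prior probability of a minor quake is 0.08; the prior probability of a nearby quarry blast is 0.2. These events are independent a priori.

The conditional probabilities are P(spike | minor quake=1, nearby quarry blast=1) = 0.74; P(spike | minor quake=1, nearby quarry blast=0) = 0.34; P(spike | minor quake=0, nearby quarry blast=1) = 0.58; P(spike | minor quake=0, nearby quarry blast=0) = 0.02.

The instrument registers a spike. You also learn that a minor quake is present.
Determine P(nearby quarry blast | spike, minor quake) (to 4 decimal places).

P(nearby quarry blast | spike, minor quake) ≈ 0.3524

Enumerate both values of nearby quarry blast and weight by the priors:
  P(spike | minor quake) = 0.34*0.8 + 0.74*0.2
        = 0.272000 + 0.148000 = 0.420000
Keeping only the nearby quarry blast-present terms gives 0.148000, so
  P(nearby quarry blast | spike, minor quake) = 0.148000 / 0.420000 ≈ 0.3524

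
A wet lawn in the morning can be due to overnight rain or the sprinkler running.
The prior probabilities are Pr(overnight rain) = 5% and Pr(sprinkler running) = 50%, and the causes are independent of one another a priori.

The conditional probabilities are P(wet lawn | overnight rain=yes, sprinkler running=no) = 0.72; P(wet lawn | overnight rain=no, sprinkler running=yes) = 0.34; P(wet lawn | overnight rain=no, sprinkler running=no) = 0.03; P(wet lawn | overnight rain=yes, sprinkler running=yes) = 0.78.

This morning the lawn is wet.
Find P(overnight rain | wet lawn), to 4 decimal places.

Weight on overnight rain=true, given the evidence: 0.018000 + 0.019500 = 0.037500
Normalizer over all consistent configurations: 0.03*0.95*0.5 + 0.34*0.95*0.5 + 0.72*0.05*0.5 + 0.78*0.05*0.5 = 0.213250
P(overnight rain | wet lawn) = 0.037500/0.213250 ≈ 0.1758

P(overnight rain | wet lawn) ≈ 0.1758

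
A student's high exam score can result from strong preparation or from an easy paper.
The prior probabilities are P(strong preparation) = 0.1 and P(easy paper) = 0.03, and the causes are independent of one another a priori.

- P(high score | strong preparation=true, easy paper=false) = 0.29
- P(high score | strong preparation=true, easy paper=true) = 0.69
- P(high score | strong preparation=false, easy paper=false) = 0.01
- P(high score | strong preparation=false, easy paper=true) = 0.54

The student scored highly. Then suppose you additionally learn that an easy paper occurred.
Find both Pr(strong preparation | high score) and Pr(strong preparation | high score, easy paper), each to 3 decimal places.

Pr(strong preparation | high score) ≈ 0.564; Pr(strong preparation | high score, easy paper) ≈ 0.124

For the numerator, keep only strong preparation=true terms: 0.028130 + 0.002070 = 0.030200
Denominator P(high score): 0.01·0.9·0.97 + 0.54·0.9·0.03 + 0.29·0.1·0.97 + 0.69·0.1·0.03 = 0.053510
Posterior = 0.030200 / 0.053510 ≈ 0.564

Now condition on the additional information:
P(high score | easy paper) = 0.54*0.9 + 0.69*0.1 = 0.486000 + 0.069000 = 0.555000
The strong preparation-present share is 0.69*0.1 = 0.069000.
P(strong preparation | high score, easy paper) = 0.069000 / 0.555000 ≈ 0.124
The drop from 0.564 to 0.124 is the explaining-away (discounting) effect.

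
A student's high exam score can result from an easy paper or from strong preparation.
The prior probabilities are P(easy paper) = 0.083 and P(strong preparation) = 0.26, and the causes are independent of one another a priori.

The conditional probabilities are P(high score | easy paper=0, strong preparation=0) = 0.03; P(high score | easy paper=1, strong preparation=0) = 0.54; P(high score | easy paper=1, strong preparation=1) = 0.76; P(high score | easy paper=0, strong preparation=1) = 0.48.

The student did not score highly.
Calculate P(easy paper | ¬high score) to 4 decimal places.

Sum P(¬high score|·) weighted by the priors over the 4 (easy paper, strong preparation) configurations:
  P(¬high score) = 0.97×0.917×0.74 + 0.52×0.917×0.26 + 0.46×0.083×0.74 + 0.24×0.083×0.26
        = 0.658223 + 0.123978 + 0.028253 + 0.005179 = 0.815633
Configurations with easy paper contribute 0.033432, so
  P(easy paper | ¬high score) = 0.033432 / 0.815633 ≈ 0.0410

P(easy paper | ¬high score) ≈ 0.0410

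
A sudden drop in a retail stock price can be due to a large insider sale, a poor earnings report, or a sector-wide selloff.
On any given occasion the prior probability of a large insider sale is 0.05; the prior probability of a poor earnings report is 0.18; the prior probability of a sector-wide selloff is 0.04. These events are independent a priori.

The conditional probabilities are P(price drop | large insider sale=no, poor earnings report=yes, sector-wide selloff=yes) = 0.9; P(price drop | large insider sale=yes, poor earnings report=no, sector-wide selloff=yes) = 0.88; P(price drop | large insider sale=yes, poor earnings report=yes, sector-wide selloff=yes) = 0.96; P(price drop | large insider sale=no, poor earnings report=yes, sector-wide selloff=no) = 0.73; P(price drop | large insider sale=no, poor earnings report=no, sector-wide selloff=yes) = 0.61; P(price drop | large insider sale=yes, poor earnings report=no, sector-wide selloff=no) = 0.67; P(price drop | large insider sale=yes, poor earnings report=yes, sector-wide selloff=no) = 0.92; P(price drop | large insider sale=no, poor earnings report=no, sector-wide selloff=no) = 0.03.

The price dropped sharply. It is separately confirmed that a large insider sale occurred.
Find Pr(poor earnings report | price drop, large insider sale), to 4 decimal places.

P(price drop | large insider sale) = 0.67·0.82·0.96 + 0.88·0.82·0.04 + 0.92·0.18·0.96 + 0.96·0.18·0.04 = 0.527424 + 0.028864 + 0.158976 + 0.006912 = 0.722176
Of this, 0.165888 comes from 0.158976 + 0.006912 (the poor earnings report=true cases).
Hence the posterior is 0.165888/0.722176 ≈ 0.2297.

Pr(poor earnings report | price drop, large insider sale) ≈ 0.2297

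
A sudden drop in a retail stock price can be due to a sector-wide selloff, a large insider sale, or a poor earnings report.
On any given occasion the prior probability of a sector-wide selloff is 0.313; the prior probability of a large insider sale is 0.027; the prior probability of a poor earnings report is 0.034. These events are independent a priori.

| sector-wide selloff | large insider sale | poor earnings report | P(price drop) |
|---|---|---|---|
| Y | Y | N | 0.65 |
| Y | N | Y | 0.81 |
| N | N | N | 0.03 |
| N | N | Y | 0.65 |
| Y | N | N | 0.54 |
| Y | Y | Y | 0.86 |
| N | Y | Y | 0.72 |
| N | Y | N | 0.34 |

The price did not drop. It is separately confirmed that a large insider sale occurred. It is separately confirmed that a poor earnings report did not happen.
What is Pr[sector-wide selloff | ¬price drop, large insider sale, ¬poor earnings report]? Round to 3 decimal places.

Pr[sector-wide selloff | ¬price drop, large insider sale, ¬poor earnings report] ≈ 0.195

P(¬price drop | large insider sale, ¬poor earnings report) = 0.66×0.687 + 0.35×0.313 = 0.453420 + 0.109550 = 0.562970
The sector-wide selloff-present share is 0.35×0.313 = 0.109550.
So P(sector-wide selloff | ¬price drop, large insider sale, ¬poor earnings report) = 0.109550/0.562970 ≈ 0.195.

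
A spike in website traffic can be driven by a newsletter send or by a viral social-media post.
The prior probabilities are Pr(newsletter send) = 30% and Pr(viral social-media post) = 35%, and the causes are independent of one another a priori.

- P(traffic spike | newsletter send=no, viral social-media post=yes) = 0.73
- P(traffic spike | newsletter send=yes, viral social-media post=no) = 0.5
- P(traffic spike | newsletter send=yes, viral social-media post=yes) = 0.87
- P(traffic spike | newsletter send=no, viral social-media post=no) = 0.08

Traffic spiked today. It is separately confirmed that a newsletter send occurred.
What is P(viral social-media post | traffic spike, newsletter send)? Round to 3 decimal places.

P(traffic spike | newsletter send) = 0.5·0.65 + 0.87·0.35 = 0.325000 + 0.304500 = 0.629500
Restricting to configurations with viral social-media post present: 0.87·0.35 = 0.304500.
P(viral social-media post | traffic spike, newsletter send) = 0.304500 / 0.629500 ≈ 0.484

P(viral social-media post | traffic spike, newsletter send) ≈ 0.484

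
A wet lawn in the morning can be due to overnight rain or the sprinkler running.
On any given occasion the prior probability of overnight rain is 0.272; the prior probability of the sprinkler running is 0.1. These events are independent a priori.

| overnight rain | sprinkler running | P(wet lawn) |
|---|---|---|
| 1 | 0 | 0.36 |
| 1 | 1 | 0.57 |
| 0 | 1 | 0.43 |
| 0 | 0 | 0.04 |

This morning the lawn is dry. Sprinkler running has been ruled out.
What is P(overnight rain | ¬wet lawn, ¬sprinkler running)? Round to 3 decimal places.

P(¬wet lawn | ¬sprinkler running) = 0.96×0.728 + 0.64×0.272 = 0.698880 + 0.174080 = 0.872960
Of this, 0.174080 comes from 0.64×0.272 (the overnight rain=true cases).
P(overnight rain | ¬wet lawn, ¬sprinkler running) = 0.174080 / 0.872960 ≈ 0.199

P(overnight rain | ¬wet lawn, ¬sprinkler running) ≈ 0.199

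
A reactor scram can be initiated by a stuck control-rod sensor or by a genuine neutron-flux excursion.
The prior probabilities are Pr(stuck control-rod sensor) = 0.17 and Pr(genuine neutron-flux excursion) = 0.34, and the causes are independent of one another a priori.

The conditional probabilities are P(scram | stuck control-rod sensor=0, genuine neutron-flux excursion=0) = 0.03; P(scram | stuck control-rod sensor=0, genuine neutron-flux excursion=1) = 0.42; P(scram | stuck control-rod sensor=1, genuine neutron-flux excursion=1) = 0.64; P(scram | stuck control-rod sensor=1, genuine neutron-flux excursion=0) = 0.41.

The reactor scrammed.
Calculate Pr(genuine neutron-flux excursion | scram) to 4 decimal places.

Pr(genuine neutron-flux excursion | scram) ≈ 0.7135

P(scram) = 0.03*0.83*0.66 + 0.42*0.83*0.34 + 0.41*0.17*0.66 + 0.64*0.17*0.34 = 0.016434 + 0.118524 + 0.046002 + 0.036992 = 0.217952
The genuine neutron-flux excursion-present share is 0.118524 + 0.036992 = 0.155516.
Hence the posterior is 0.155516/0.217952 ≈ 0.7135.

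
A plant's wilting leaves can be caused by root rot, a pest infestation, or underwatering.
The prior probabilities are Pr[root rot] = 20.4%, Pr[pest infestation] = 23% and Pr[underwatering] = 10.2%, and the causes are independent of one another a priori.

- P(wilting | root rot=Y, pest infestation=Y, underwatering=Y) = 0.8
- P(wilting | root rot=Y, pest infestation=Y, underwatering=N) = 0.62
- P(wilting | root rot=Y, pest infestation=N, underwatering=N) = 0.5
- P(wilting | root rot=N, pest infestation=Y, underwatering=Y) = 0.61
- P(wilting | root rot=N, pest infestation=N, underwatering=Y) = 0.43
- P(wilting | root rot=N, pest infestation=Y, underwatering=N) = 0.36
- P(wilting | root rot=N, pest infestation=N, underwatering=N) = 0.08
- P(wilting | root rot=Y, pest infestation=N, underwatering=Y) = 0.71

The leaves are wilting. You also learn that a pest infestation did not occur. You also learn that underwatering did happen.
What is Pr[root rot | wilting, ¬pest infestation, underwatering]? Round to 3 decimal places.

Pr[root rot | wilting, ¬pest infestation, underwatering] ≈ 0.297

P(wilting | ¬pest infestation, underwatering) = 0.43×0.796 + 0.71×0.204 = 0.342280 + 0.144840 = 0.487120
Restricting to configurations with root rot present: 0.71×0.204 = 0.144840.
P(root rot | wilting, ¬pest infestation, underwatering) = 0.144840 / 0.487120 ≈ 0.297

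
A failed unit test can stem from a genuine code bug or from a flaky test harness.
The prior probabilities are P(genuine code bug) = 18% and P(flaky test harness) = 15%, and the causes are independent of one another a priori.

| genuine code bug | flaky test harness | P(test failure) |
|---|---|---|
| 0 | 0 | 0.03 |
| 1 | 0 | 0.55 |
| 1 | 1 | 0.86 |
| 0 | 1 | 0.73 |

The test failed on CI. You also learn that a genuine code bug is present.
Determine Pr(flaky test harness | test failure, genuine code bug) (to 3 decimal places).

Pr(flaky test harness | test failure, genuine code bug) ≈ 0.216

P(test failure | genuine code bug) = 0.55*0.85 + 0.86*0.15 = 0.467500 + 0.129000 = 0.596500
Of this, 0.129000 comes from 0.86*0.15 (the flaky test harness=true cases).
P(flaky test harness | test failure, genuine code bug) = 0.129000 / 0.596500 ≈ 0.216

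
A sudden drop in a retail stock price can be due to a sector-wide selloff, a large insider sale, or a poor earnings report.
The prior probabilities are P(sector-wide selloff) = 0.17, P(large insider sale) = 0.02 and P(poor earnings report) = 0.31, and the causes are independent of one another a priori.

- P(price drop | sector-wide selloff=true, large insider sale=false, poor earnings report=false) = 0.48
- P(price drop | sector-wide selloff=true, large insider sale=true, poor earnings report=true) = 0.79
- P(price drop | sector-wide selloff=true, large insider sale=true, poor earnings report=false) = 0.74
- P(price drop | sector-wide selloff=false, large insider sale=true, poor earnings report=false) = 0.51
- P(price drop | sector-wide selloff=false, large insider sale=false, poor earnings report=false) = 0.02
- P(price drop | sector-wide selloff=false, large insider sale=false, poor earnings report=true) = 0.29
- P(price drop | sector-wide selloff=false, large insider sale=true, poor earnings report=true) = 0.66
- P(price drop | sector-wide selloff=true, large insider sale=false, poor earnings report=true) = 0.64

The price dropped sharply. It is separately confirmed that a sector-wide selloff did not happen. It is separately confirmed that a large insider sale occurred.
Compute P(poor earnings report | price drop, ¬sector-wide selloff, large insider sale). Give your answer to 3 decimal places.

P(price drop | ¬sector-wide selloff, large insider sale) = 0.51*0.69 + 0.66*0.31 = 0.351900 + 0.204600 = 0.556500
Of this, 0.204600 comes from 0.66*0.31 (the poor earnings report=true cases).
P(poor earnings report | price drop, ¬sector-wide selloff, large insider sale) = 0.204600 / 0.556500 ≈ 0.368

P(poor earnings report | price drop, ¬sector-wide selloff, large insider sale) ≈ 0.368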